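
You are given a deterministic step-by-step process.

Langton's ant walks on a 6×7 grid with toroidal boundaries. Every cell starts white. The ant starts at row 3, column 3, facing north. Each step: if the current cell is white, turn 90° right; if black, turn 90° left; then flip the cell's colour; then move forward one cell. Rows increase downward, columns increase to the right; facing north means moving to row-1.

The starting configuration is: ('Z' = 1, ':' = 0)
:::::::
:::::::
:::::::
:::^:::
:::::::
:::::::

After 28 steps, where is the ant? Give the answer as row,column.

k=0  :::::::
:::::::
:::::::
:::^:::
:::::::
:::::::
k=1  :::::::
:::::::
:::::::
:::Z>::
:::::::
:::::::
k=2  :::::::
:::::::
:::::::
:::ZZ::
::::v::
:::::::
k=3  :::::::
:::::::
:::::::
:::ZZ::
:::<Z::
:::::::
k=4  :::::::
:::::::
:::::::
:::^Z::
:::ZZ::
:::::::
k=5  :::::::
:::::::
:::::::
::<:Z::
:::ZZ::
:::::::
k=6  :::::::
:::::::
::^::::
::Z:Z::
:::ZZ::
:::::::
k=7  :::::::
:::::::
::Z>:::
::Z:Z::
:::ZZ::
:::::::
k=8  :::::::
:::::::
::ZZ:::
::ZvZ::
:::ZZ::
:::::::
k=9  :::::::
:::::::
::ZZ:::
::<ZZ::
:::ZZ::
:::::::
k=10  :::::::
:::::::
::ZZ:::
:::ZZ::
::vZZ::
:::::::
k=11  :::::::
:::::::
::ZZ:::
:::ZZ::
:<ZZZ::
:::::::
k=12  :::::::
:::::::
::ZZ:::
:^:ZZ::
:ZZZZ::
:::::::
k=13  :::::::
:::::::
::ZZ:::
:Z>ZZ::
:ZZZZ::
:::::::
k=14  :::::::
:::::::
::ZZ:::
:ZZZZ::
:ZvZZ::
:::::::
k=15  :::::::
:::::::
::ZZ:::
:ZZZZ::
:Z:>Z::
:::::::
k=16  :::::::
:::::::
::ZZ:::
:ZZ^Z::
:Z::Z::
:::::::
k=17  :::::::
:::::::
::ZZ:::
:Z<:Z::
:Z::Z::
:::::::
k=18  :::::::
:::::::
::ZZ:::
:Z::Z::
:Zv:Z::
:::::::
k=19  :::::::
:::::::
::ZZ:::
:Z::Z::
:<Z:Z::
:::::::
k=20  :::::::
:::::::
::ZZ:::
:Z::Z::
::Z:Z::
:v:::::
k=21  :::::::
:::::::
::ZZ:::
:Z::Z::
::Z:Z::
<Z:::::
k=22  :::::::
:::::::
::ZZ:::
:Z::Z::
^:Z:Z::
ZZ:::::
k=23  :::::::
:::::::
::ZZ:::
:Z::Z::
Z>Z:Z::
ZZ:::::
k=24  :::::::
:::::::
::ZZ:::
:Z::Z::
ZZZ:Z::
Zv:::::
k=25  :::::::
:::::::
::ZZ:::
:Z::Z::
ZZZ:Z::
Z:>::::
k=26  ::v::::
:::::::
::ZZ:::
:Z::Z::
ZZZ:Z::
Z:Z::::
k=27  :<Z::::
:::::::
::ZZ:::
:Z::Z::
ZZZ:Z::
Z:Z::::
k=28  :ZZ::::
:::::::
::ZZ:::
:Z::Z::
ZZZ:Z::
Z^Z::::

5,1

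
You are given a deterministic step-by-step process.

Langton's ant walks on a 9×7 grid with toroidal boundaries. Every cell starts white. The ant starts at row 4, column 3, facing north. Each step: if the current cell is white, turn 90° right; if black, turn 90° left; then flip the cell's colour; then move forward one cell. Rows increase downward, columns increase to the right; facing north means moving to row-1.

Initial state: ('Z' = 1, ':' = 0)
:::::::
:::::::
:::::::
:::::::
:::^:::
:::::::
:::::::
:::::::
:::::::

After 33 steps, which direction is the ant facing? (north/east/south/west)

gen 0: :::::::
:::::::
:::::::
:::::::
:::^:::
:::::::
:::::::
:::::::
:::::::
gen 1: :::::::
:::::::
:::::::
:::::::
:::Z>::
:::::::
:::::::
:::::::
:::::::
gen 2: :::::::
:::::::
:::::::
:::::::
:::ZZ::
::::v::
:::::::
:::::::
:::::::
gen 3: :::::::
:::::::
:::::::
:::::::
:::ZZ::
:::<Z::
:::::::
:::::::
:::::::
gen 4: :::::::
:::::::
:::::::
:::::::
:::^Z::
:::ZZ::
:::::::
:::::::
:::::::
gen 5: :::::::
:::::::
:::::::
:::::::
::<:Z::
:::ZZ::
:::::::
:::::::
:::::::
gen 6: :::::::
:::::::
:::::::
::^::::
::Z:Z::
:::ZZ::
:::::::
:::::::
:::::::
gen 7: :::::::
:::::::
:::::::
::Z>:::
::Z:Z::
:::ZZ::
:::::::
:::::::
:::::::
gen 8: :::::::
:::::::
:::::::
::ZZ:::
::ZvZ::
:::ZZ::
:::::::
:::::::
:::::::
gen 9: :::::::
:::::::
:::::::
::ZZ:::
::<ZZ::
:::ZZ::
:::::::
:::::::
:::::::
gen 10: :::::::
:::::::
:::::::
::ZZ:::
:::ZZ::
::vZZ::
:::::::
:::::::
:::::::
gen 11: :::::::
:::::::
:::::::
::ZZ:::
:::ZZ::
:<ZZZ::
:::::::
:::::::
:::::::
gen 12: :::::::
:::::::
:::::::
::ZZ:::
:^:ZZ::
:ZZZZ::
:::::::
:::::::
:::::::
gen 13: :::::::
:::::::
:::::::
::ZZ:::
:Z>ZZ::
:ZZZZ::
:::::::
:::::::
:::::::
gen 14: :::::::
:::::::
:::::::
::ZZ:::
:ZZZZ::
:ZvZZ::
:::::::
:::::::
:::::::
gen 15: :::::::
:::::::
:::::::
::ZZ:::
:ZZZZ::
:Z:>Z::
:::::::
:::::::
:::::::
gen 16: :::::::
:::::::
:::::::
::ZZ:::
:ZZ^Z::
:Z::Z::
:::::::
:::::::
:::::::
gen 17: :::::::
:::::::
:::::::
::ZZ:::
:Z<:Z::
:Z::Z::
:::::::
:::::::
:::::::
gen 18: :::::::
:::::::
:::::::
::ZZ:::
:Z::Z::
:Zv:Z::
:::::::
:::::::
:::::::
gen 19: :::::::
:::::::
:::::::
::ZZ:::
:Z::Z::
:<Z:Z::
:::::::
:::::::
:::::::
gen 20: :::::::
:::::::
:::::::
::ZZ:::
:Z::Z::
::Z:Z::
:v:::::
:::::::
:::::::
gen 21: :::::::
:::::::
:::::::
::ZZ:::
:Z::Z::
::Z:Z::
<Z:::::
:::::::
:::::::
gen 22: :::::::
:::::::
:::::::
::ZZ:::
:Z::Z::
^:Z:Z::
ZZ:::::
:::::::
:::::::
gen 23: :::::::
:::::::
:::::::
::ZZ:::
:Z::Z::
Z>Z:Z::
ZZ:::::
:::::::
:::::::
gen 24: :::::::
:::::::
:::::::
::ZZ:::
:Z::Z::
ZZZ:Z::
Zv:::::
:::::::
:::::::
gen 25: :::::::
:::::::
:::::::
::ZZ:::
:Z::Z::
ZZZ:Z::
Z:>::::
:::::::
:::::::
gen 26: :::::::
:::::::
:::::::
::ZZ:::
:Z::Z::
ZZZ:Z::
Z:Z::::
::v::::
:::::::
gen 27: :::::::
:::::::
:::::::
::ZZ:::
:Z::Z::
ZZZ:Z::
Z:Z::::
:<Z::::
:::::::
gen 28: :::::::
:::::::
:::::::
::ZZ:::
:Z::Z::
ZZZ:Z::
Z^Z::::
:ZZ::::
:::::::
gen 29: :::::::
:::::::
:::::::
::ZZ:::
:Z::Z::
ZZZ:Z::
ZZ>::::
:ZZ::::
:::::::
gen 30: :::::::
:::::::
:::::::
::ZZ:::
:Z::Z::
ZZ^:Z::
ZZ:::::
:ZZ::::
:::::::
gen 31: :::::::
:::::::
:::::::
::ZZ:::
:Z::Z::
Z<::Z::
ZZ:::::
:ZZ::::
:::::::
gen 32: :::::::
:::::::
:::::::
::ZZ:::
:Z::Z::
Z:::Z::
Zv:::::
:ZZ::::
:::::::
gen 33: :::::::
:::::::
:::::::
::ZZ:::
:Z::Z::
Z:::Z::
Z:>::::
:ZZ::::
:::::::

east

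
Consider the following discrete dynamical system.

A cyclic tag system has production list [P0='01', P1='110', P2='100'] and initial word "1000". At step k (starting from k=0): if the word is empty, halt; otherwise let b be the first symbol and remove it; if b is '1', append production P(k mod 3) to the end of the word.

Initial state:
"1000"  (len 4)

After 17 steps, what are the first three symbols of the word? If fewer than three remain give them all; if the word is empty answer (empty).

011

step 0: "1000"  (len 4)
step 1: "00001"  (len 5)
step 2: "0001"  (len 4)
step 3: "001"  (len 3)
step 4: "01"  (len 2)
step 5: "1"  (len 1)
step 6: "100"  (len 3)
step 7: "0001"  (len 4)
step 8: "001"  (len 3)
step 9: "01"  (len 2)
step 10: "1"  (len 1)
step 11: "110"  (len 3)
step 12: "10100"  (len 5)
step 13: "010001"  (len 6)
step 14: "10001"  (len 5)
step 15: "0001100"  (len 7)
step 16: "001100"  (len 6)
step 17: "01100"  (len 5)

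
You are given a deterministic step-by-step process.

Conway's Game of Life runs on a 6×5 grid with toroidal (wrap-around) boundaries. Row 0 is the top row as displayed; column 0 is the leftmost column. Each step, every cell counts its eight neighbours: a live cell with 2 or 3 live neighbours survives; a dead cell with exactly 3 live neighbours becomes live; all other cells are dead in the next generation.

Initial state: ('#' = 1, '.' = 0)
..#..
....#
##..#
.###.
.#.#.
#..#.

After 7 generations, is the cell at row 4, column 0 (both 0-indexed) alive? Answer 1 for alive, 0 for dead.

0

t=0: ..#..
....#
##..#
.###.
.#.#.
#..#.
t=1: ...##
.#.##
.#..#
...#.
##.#.
.#.##
t=2: .....
.....
....#
.#.#.
##.#.
.#...
t=3: .....
.....
.....
.#.#.
##..#
###..
t=4: .#...
.....
.....
.##.#
...##
..#.#
t=5: .....
.....
.....
#.#.#
.#..#
#.#.#
t=6: .....
.....
.....
##.##
..#..
##.##
t=7: #...#
.....
#...#
#####
.....
#####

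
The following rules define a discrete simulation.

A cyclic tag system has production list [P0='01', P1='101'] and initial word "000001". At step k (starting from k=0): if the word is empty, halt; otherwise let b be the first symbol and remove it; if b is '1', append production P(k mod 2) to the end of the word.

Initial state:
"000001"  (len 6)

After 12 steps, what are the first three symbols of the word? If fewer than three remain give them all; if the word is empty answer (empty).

101

k=0  "000001"  (len 6)
k=1  "00001"  (len 5)
k=2  "0001"  (len 4)
k=3  "001"  (len 3)
k=4  "01"  (len 2)
k=5  "1"  (len 1)
k=6  "101"  (len 3)
k=7  "0101"  (len 4)
k=8  "101"  (len 3)
k=9  "0101"  (len 4)
k=10  "101"  (len 3)
k=11  "0101"  (len 4)
k=12  "101"  (len 3)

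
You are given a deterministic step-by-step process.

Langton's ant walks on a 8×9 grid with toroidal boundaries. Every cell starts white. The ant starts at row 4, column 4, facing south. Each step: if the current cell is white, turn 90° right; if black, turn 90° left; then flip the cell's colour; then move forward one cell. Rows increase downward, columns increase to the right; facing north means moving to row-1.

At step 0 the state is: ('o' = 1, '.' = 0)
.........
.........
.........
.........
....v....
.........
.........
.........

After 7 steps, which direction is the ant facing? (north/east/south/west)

west

gen 0: .........
.........
.........
.........
....v....
.........
.........
.........
gen 1: .........
.........
.........
.........
...<o....
.........
.........
.........
gen 2: .........
.........
.........
...^.....
...oo....
.........
.........
.........
gen 3: .........
.........
.........
...o>....
...oo....
.........
.........
.........
gen 4: .........
.........
.........
...oo....
...ov....
.........
.........
.........
gen 5: .........
.........
.........
...oo....
...o.>...
.........
.........
.........
gen 6: .........
.........
.........
...oo....
...o.o...
.....v...
.........
.........
gen 7: .........
.........
.........
...oo....
...o.o...
....<o...
.........
.........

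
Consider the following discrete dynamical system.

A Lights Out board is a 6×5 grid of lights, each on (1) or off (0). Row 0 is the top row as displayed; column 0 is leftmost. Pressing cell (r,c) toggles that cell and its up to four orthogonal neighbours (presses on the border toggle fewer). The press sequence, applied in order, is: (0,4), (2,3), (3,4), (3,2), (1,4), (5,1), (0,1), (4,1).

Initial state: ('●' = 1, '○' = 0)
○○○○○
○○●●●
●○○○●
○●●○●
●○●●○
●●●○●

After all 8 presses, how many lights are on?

gen 0: ○○○○○
○○●●●
●○○○●
○●●○●
●○●●○
●●●○●
gen 1: ○○○●●
○○●●○
●○○○●
○●●○●
●○●●○
●●●○●
gen 2: ○○○●●
○○●○○
●○●●○
○●●●●
●○●●○
●●●○●
gen 3: ○○○●●
○○●○○
●○●●●
○●●○○
●○●●●
●●●○●
gen 4: ○○○●●
○○●○○
●○○●●
○○○●○
●○○●●
●●●○●
gen 5: ○○○●○
○○●●●
●○○●○
○○○●○
●○○●●
●●●○●
gen 6: ○○○●○
○○●●●
●○○●○
○○○●○
●●○●●
○○○○●
gen 7: ●●●●○
○●●●●
●○○●○
○○○●○
●●○●●
○○○○●
gen 8: ●●●●○
○●●●●
●○○●○
○●○●○
○○●●●
○●○○●

17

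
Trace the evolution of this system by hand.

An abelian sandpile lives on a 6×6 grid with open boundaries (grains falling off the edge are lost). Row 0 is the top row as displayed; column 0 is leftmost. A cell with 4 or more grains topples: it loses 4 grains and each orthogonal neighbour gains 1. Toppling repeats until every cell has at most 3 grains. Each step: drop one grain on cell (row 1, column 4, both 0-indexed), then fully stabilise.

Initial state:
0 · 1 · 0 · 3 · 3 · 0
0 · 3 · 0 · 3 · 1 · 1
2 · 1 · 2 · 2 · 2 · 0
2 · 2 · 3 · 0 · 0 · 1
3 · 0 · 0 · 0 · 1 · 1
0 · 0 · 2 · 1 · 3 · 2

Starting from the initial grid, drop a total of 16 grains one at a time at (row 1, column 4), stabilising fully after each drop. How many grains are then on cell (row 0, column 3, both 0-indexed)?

3

k=0  0 · 1 · 0 · 3 · 3 · 0
0 · 3 · 0 · 3 · 1 · 1
2 · 1 · 2 · 2 · 2 · 0
2 · 2 · 3 · 0 · 0 · 1
3 · 0 · 0 · 0 · 1 · 1
0 · 0 · 2 · 1 · 3 · 2
k=1  0 · 1 · 0 · 3 · 3 · 0
0 · 3 · 0 · 3 · 2 · 1
2 · 1 · 2 · 2 · 2 · 0
2 · 2 · 3 · 0 · 0 · 1
3 · 0 · 0 · 0 · 1 · 1
0 · 0 · 2 · 1 · 3 · 2
k=2  0 · 1 · 0 · 3 · 3 · 0
0 · 3 · 0 · 3 · 3 · 1
2 · 1 · 2 · 2 · 2 · 0
2 · 2 · 3 · 0 · 0 · 1
3 · 0 · 0 · 0 · 1 · 1
0 · 0 · 2 · 1 · 3 · 2
k=3  0 · 1 · 1 · 1 · 1 · 1
0 · 3 · 1 · 1 · 2 · 2
2 · 1 · 2 · 3 · 3 · 0
2 · 2 · 3 · 0 · 0 · 1
3 · 0 · 0 · 0 · 1 · 1
0 · 0 · 2 · 1 · 3 · 2
k=4  0 · 1 · 1 · 1 · 1 · 1
0 · 3 · 1 · 1 · 3 · 2
2 · 1 · 2 · 3 · 3 · 0
2 · 2 · 3 · 0 · 0 · 1
3 · 0 · 0 · 0 · 1 · 1
0 · 0 · 2 · 1 · 3 · 2
k=5  0 · 1 · 1 · 1 · 2 · 1
0 · 3 · 1 · 3 · 1 · 3
2 · 1 · 3 · 0 · 1 · 1
2 · 2 · 3 · 1 · 1 · 1
3 · 0 · 0 · 0 · 1 · 1
0 · 0 · 2 · 1 · 3 · 2
k=6  0 · 1 · 1 · 1 · 2 · 1
0 · 3 · 1 · 3 · 2 · 3
2 · 1 · 3 · 0 · 1 · 1
2 · 2 · 3 · 1 · 1 · 1
3 · 0 · 0 · 0 · 1 · 1
0 · 0 · 2 · 1 · 3 · 2
k=7  0 · 1 · 1 · 1 · 2 · 1
0 · 3 · 1 · 3 · 3 · 3
2 · 1 · 3 · 0 · 1 · 1
2 · 2 · 3 · 1 · 1 · 1
3 · 0 · 0 · 0 · 1 · 1
0 · 0 · 2 · 1 · 3 · 2
k=8  0 · 1 · 1 · 2 · 3 · 2
0 · 3 · 2 · 0 · 2 · 0
2 · 1 · 3 · 1 · 2 · 2
2 · 2 · 3 · 1 · 1 · 1
3 · 0 · 0 · 0 · 1 · 1
0 · 0 · 2 · 1 · 3 · 2
k=9  0 · 1 · 1 · 2 · 3 · 2
0 · 3 · 2 · 0 · 3 · 0
2 · 1 · 3 · 1 · 2 · 2
2 · 2 · 3 · 1 · 1 · 1
3 · 0 · 0 · 0 · 1 · 1
0 · 0 · 2 · 1 · 3 · 2
k=10  0 · 1 · 1 · 3 · 0 · 3
0 · 3 · 2 · 1 · 1 · 1
2 · 1 · 3 · 1 · 3 · 2
2 · 2 · 3 · 1 · 1 · 1
3 · 0 · 0 · 0 · 1 · 1
0 · 0 · 2 · 1 · 3 · 2
k=11  0 · 1 · 1 · 3 · 0 · 3
0 · 3 · 2 · 1 · 2 · 1
2 · 1 · 3 · 1 · 3 · 2
2 · 2 · 3 · 1 · 1 · 1
3 · 0 · 0 · 0 · 1 · 1
0 · 0 · 2 · 1 · 3 · 2
k=12  0 · 1 · 1 · 3 · 0 · 3
0 · 3 · 2 · 1 · 3 · 1
2 · 1 · 3 · 1 · 3 · 2
2 · 2 · 3 · 1 · 1 · 1
3 · 0 · 0 · 0 · 1 · 1
0 · 0 · 2 · 1 · 3 · 2
k=13  0 · 1 · 1 · 3 · 1 · 3
0 · 3 · 2 · 2 · 1 · 2
2 · 1 · 3 · 2 · 0 · 3
2 · 2 · 3 · 1 · 2 · 1
3 · 0 · 0 · 0 · 1 · 1
0 · 0 · 2 · 1 · 3 · 2
k=14  0 · 1 · 1 · 3 · 1 · 3
0 · 3 · 2 · 2 · 2 · 2
2 · 1 · 3 · 2 · 0 · 3
2 · 2 · 3 · 1 · 2 · 1
3 · 0 · 0 · 0 · 1 · 1
0 · 0 · 2 · 1 · 3 · 2
k=15  0 · 1 · 1 · 3 · 1 · 3
0 · 3 · 2 · 2 · 3 · 2
2 · 1 · 3 · 2 · 0 · 3
2 · 2 · 3 · 1 · 2 · 1
3 · 0 · 0 · 0 · 1 · 1
0 · 0 · 2 · 1 · 3 · 2
k=16  0 · 1 · 1 · 3 · 2 · 3
0 · 3 · 2 · 3 · 0 · 3
2 · 1 · 3 · 2 · 1 · 3
2 · 2 · 3 · 1 · 2 · 1
3 · 0 · 0 · 0 · 1 · 1
0 · 0 · 2 · 1 · 3 · 2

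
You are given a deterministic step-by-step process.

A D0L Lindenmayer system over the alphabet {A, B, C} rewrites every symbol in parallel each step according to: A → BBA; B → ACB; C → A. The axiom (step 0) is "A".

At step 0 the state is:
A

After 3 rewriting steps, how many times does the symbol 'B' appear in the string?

0) A
1) BBA
2) ACBACBBBA
3) BBAAACBBBAAACBACBACBBBA

10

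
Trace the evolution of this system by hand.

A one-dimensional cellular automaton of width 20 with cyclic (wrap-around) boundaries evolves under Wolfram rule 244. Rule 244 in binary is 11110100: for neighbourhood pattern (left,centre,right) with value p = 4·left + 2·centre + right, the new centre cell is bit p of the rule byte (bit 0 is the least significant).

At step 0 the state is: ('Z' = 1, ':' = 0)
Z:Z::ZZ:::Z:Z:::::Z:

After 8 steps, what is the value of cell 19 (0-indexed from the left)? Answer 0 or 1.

step 0: Z:Z::ZZ:::Z:Z:::::Z:
step 1: ZZZZ::ZZ::ZZZZ::::ZZ
step 2: ZZZZZ::ZZ::ZZZZ::::Z
step 3: ZZZZZZ::ZZ::ZZZZ::::
step 4: :ZZZZZZ::ZZ::ZZZZ:::
step 5: ::ZZZZZZ::ZZ::ZZZZ::
step 6: :::ZZZZZZ::ZZ::ZZZZ:
step 7: ::::ZZZZZZ::ZZ::ZZZZ
step 8: Z::::ZZZZZZ::ZZ::ZZZ

1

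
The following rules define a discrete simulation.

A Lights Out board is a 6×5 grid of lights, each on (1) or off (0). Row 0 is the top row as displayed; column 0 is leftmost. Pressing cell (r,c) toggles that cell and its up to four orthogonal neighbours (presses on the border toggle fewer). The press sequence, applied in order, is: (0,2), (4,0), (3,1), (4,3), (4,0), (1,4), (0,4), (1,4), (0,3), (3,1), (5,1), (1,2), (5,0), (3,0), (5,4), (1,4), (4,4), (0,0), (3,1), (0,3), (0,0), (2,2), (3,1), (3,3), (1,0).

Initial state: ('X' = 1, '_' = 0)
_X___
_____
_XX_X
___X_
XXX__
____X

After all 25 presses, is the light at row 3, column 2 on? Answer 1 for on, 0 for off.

0

t=0: _X___
_____
_XX_X
___X_
XXX__
____X
t=1: __XX_
__X__
_XX_X
___X_
XXX__
____X
t=2: __XX_
__X__
_XX_X
X__X_
__X__
X___X
t=3: __XX_
__X__
__X_X
_XXX_
_XX__
X___X
t=4: __XX_
__X__
__X_X
_XX__
_X_XX
X__XX
t=5: __XX_
__X__
__X_X
XXX__
X__XX
___XX
t=6: __XXX
__XXX
__X__
XXX__
X__XX
___XX
t=7: __X__
__XX_
__X__
XXX__
X__XX
___XX
t=8: __X_X
__X_X
__X_X
XXX__
X__XX
___XX
t=9: ___X_
__XXX
__X_X
XXX__
X__XX
___XX
t=10: ___X_
__XXX
_XX_X
_____
XX_XX
___XX
t=11: ___X_
__XXX
_XX_X
_____
X__XX
XXXXX
t=12: __XX_
_X__X
_X__X
_____
X__XX
XXXXX
t=13: __XX_
_X__X
_X__X
_____
___XX
__XXX
t=14: __XX_
_X__X
XX__X
XX___
X__XX
__XXX
t=15: __XX_
_X__X
XX__X
XX___
X__X_
__X__
t=16: __XXX
_X_X_
XX___
XX___
X__X_
__X__
t=17: __XXX
_X_X_
XX___
XX__X
X___X
__X_X
t=18: XXXXX
XX_X_
XX___
XX__X
X___X
__X_X
t=19: XXXXX
XX_X_
X____
__X_X
XX__X
__X_X
t=20: XX___
XX___
X____
__X_X
XX__X
__X_X
t=21: _____
_X___
X____
__X_X
XX__X
__X_X
t=22: _____
_XX__
XXXX_
____X
XX__X
__X_X
t=23: _____
_XX__
X_XX_
XXX_X
X___X
__X_X
t=24: _____
_XX__
X_X__
XX_X_
X__XX
__X_X
t=25: X____
X_X__
__X__
XX_X_
X__XX
__X_X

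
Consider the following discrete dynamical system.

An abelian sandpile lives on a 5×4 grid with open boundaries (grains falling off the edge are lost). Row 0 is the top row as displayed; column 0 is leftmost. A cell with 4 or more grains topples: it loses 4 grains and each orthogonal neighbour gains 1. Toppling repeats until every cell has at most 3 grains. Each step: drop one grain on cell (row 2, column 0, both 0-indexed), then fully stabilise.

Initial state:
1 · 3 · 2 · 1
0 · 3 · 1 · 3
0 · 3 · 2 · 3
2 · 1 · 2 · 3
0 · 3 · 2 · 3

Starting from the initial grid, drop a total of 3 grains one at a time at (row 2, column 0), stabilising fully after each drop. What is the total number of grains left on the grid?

41

[0] 1 · 3 · 2 · 1
0 · 3 · 1 · 3
0 · 3 · 2 · 3
2 · 1 · 2 · 3
0 · 3 · 2 · 3
[1] 1 · 3 · 2 · 1
0 · 3 · 1 · 3
1 · 3 · 2 · 3
2 · 1 · 2 · 3
0 · 3 · 2 · 3
[2] 1 · 3 · 2 · 1
0 · 3 · 1 · 3
2 · 3 · 2 · 3
2 · 1 · 2 · 3
0 · 3 · 2 · 3
[3] 1 · 3 · 2 · 1
0 · 3 · 1 · 3
3 · 3 · 2 · 3
2 · 1 · 2 · 3
0 · 3 · 2 · 3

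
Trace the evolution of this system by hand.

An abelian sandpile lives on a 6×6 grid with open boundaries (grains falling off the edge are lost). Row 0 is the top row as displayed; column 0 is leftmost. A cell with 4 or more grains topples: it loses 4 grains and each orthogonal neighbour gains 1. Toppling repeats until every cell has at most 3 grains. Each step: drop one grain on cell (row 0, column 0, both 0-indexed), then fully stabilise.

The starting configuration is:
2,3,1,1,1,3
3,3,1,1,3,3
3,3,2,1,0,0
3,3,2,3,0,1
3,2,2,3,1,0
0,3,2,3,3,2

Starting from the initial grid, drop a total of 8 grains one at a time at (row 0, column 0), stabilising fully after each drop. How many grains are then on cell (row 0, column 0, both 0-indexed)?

1

k=0  2,3,1,1,1,3
3,3,1,1,3,3
3,3,2,1,0,0
3,3,2,3,0,1
3,2,2,3,1,0
0,3,2,3,3,2
k=1  3,3,1,1,1,3
3,3,1,1,3,3
3,3,2,1,0,0
3,3,2,3,0,1
3,2,2,3,1,0
0,3,2,3,3,2
k=2  2,1,2,1,1,3
2,2,2,1,3,3
2,2,3,1,0,0
2,2,3,3,0,1
1,1,3,3,1,0
2,0,3,3,3,2
k=3  3,1,2,1,1,3
2,2,2,1,3,3
2,2,3,1,0,0
2,2,3,3,0,1
1,1,3,3,1,0
2,0,3,3,3,2
k=4  0,2,2,1,1,3
3,2,2,1,3,3
2,2,3,1,0,0
2,2,3,3,0,1
1,1,3,3,1,0
2,0,3,3,3,2
k=5  1,2,2,1,1,3
3,2,2,1,3,3
2,2,3,1,0,0
2,2,3,3,0,1
1,1,3,3,1,0
2,0,3,3,3,2
k=6  2,2,2,1,1,3
3,2,2,1,3,3
2,2,3,1,0,0
2,2,3,3,0,1
1,1,3,3,1,0
2,0,3,3,3,2
k=7  3,2,2,1,1,3
3,2,2,1,3,3
2,2,3,1,0,0
2,2,3,3,0,1
1,1,3,3,1,0
2,0,3,3,3,2
k=8  1,3,2,1,1,3
0,3,2,1,3,3
3,2,3,1,0,0
2,2,3,3,0,1
1,1,3,3,1,0
2,0,3,3,3,2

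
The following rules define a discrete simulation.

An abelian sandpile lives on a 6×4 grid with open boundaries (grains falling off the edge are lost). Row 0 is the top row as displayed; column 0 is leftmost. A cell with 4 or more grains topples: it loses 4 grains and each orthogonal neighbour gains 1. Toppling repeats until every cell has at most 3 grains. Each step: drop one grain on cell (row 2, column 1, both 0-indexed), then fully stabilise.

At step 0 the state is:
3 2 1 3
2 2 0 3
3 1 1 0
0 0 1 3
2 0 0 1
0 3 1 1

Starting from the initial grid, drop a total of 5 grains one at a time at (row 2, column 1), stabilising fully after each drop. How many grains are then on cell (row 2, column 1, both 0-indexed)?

k=0  3 2 1 3
2 2 0 3
3 1 1 0
0 0 1 3
2 0 0 1
0 3 1 1
k=1  3 2 1 3
2 2 0 3
3 2 1 0
0 0 1 3
2 0 0 1
0 3 1 1
k=2  3 2 1 3
2 2 0 3
3 3 1 0
0 0 1 3
2 0 0 1
0 3 1 1
k=3  3 2 1 3
3 3 0 3
0 1 2 0
1 1 1 3
2 0 0 1
0 3 1 1
k=4  3 2 1 3
3 3 0 3
0 2 2 0
1 1 1 3
2 0 0 1
0 3 1 1
k=5  3 2 1 3
3 3 0 3
0 3 2 0
1 1 1 3
2 0 0 1
0 3 1 1

3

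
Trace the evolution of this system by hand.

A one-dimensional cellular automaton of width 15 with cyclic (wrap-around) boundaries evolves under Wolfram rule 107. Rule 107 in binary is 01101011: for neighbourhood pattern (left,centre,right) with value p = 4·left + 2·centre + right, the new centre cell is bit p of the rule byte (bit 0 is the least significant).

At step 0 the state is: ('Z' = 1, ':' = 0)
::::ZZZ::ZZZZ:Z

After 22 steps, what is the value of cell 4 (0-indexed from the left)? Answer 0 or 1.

[0] ::::ZZZ::ZZZZ:Z
[1] :ZZZZ:Z:ZZ::ZZ:
[2] ZZ::ZZ:ZZZ:ZZZ:
[3] ZZ:ZZZZZ:ZZZ:ZZ
[4] :ZZZ:::ZZZ:ZZZ:
[5] ZZ:Z:ZZZ:ZZZ:Z:
[6] ZZZ:ZZ:ZZZ:ZZ:Z
[7] ::ZZZZZZ:ZZZZZZ
[8] :ZZ::::ZZZ::::Z
[9] ZZZ:ZZZZ:Z:ZZZ:
[10] Z:ZZZ::ZZ:ZZ:ZZ
[11] ZZZ:Z:ZZZZZZZZ:
[12] Z:ZZ:ZZ::::::ZZ
[13] ZZZZZZZ:ZZZZZZ:
[14] Z:::::ZZZ::::ZZ
[15] Z:ZZZZZ:Z:ZZZZ:
[16] :ZZ:::ZZ:ZZ::ZZ
[17] ZZZ:ZZZZZZZ:ZZZ
[18] ::ZZZ:::::ZZZ::
[19] ZZZ:Z:ZZZZZ:Z:Z
[20] ::ZZ:ZZ:::ZZ:ZZ
[21] :ZZZZZZ:ZZZZZZZ
[22] ZZ::::ZZZ:::::Z

0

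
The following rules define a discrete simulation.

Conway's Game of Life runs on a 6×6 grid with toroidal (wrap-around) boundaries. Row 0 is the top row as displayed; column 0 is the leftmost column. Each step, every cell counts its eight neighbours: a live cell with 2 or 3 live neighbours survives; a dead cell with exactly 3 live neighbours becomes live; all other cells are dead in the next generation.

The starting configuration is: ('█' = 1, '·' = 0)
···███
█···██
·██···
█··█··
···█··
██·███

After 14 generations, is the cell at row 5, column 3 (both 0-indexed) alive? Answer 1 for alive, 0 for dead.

[0] ···███
█···██
·██···
█··█··
···█··
██·███
[1] ·██···
███···
·████·
·█·█··
·█·█··
█·····
[2] ··█···
█·····
····█·
██····
██····
█·····
[3] ·█····
······
██···█
██···█
·····█
█·····
[4] ······
·█····
·█···█
·█··█·
·█···█
█·····
[5] ······
█·····
·██···
·██·██
·█···█
█·····
[6] ······
·█····
··██·█
···███
·██·██
█·····
[7] ······
··█···
█·██·█
·█····
·██···
██···█
[8] ██····
·███··
█·██··
···█··
··█···
███···
[9] ···█··
···█··
····█·
·█·█··
··██··
█·█···
[10] ··██··
···██·
··███·
···██·
···█··
·██···
[11] ·█··█·
······
··█··█
······
···██·
·█····
[12] ······
······
······
···██·
······
··███·
[13] ···█··
······
······
······
··█···
···█··
[14] ······
······
······
······
······
··██··

1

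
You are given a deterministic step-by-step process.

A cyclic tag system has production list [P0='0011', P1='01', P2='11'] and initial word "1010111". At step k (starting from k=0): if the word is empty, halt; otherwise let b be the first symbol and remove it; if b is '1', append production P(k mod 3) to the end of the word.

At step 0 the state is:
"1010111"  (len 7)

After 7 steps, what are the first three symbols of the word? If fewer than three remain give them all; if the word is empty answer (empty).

k=0  "1010111"  (len 7)
k=1  "0101110011"  (len 10)
k=2  "101110011"  (len 9)
k=3  "0111001111"  (len 10)
k=4  "111001111"  (len 9)
k=5  "1100111101"  (len 10)
k=6  "10011110111"  (len 11)
k=7  "00111101110011"  (len 14)

001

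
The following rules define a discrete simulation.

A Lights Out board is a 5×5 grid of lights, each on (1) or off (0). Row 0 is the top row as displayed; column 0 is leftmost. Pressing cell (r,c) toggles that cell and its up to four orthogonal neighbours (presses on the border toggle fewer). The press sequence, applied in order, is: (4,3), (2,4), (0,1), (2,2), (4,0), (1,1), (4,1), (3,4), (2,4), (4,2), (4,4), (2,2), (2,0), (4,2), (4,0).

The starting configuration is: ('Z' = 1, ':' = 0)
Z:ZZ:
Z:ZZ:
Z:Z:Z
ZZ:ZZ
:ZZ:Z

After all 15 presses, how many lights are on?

[0] Z:ZZ:
Z:ZZ:
Z:Z:Z
ZZ:ZZ
:ZZ:Z
[1] Z:ZZ:
Z:ZZ:
Z:Z:Z
ZZ::Z
:Z:Z:
[2] Z:ZZ:
Z:ZZZ
Z:ZZ:
ZZ:::
:Z:Z:
[3] :Z:Z:
ZZZZZ
Z:ZZ:
ZZ:::
:Z:Z:
[4] :Z:Z:
ZZ:ZZ
ZZ:::
ZZZ::
:Z:Z:
[5] :Z:Z:
ZZ:ZZ
ZZ:::
:ZZ::
Z::Z:
[6] :::Z:
::ZZZ
Z::::
:ZZ::
Z::Z:
[7] :::Z:
::ZZZ
Z::::
::Z::
:ZZZ:
[8] :::Z:
::ZZZ
Z:::Z
::ZZZ
:ZZZZ
[9] :::Z:
::ZZ:
Z::Z:
::ZZ:
:ZZZZ
[10] :::Z:
::ZZ:
Z::Z:
:::Z:
::::Z
[11] :::Z:
::ZZ:
Z::Z:
:::ZZ
:::Z:
[12] :::Z:
:::Z:
ZZZ::
::ZZZ
:::Z:
[13] :::Z:
Z::Z:
::Z::
Z:ZZZ
:::Z:
[14] :::Z:
Z::Z:
::Z::
Z::ZZ
:ZZ::
[15] :::Z:
Z::Z:
::Z::
:::ZZ
Z:Z::

8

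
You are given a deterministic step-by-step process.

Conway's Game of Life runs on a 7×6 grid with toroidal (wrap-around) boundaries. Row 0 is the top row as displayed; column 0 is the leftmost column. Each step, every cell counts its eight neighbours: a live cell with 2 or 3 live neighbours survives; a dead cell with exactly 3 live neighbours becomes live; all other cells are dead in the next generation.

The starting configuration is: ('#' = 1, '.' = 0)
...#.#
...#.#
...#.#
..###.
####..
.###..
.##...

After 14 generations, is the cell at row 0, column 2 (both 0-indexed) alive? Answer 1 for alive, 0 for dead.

1

t=0: ...#.#
...#.#
...#.#
..###.
####..
.###..
.##...
t=1: #..#..
#.##.#
.....#
#....#
#.....
......
##..#.
t=2: ...#..
####.#
.#....
#....#
#....#
##...#
##...#
t=3: ...#..
##.##.
....#.
.#...#
....#.
....#.
.##.##
t=4: ......
..####
.####.
....##
....##
....#.
..#.##
t=5: ..#...
.#...#
##....
#.#...
...#..
......
...###
t=6: #.##.#
.##...
..#..#
#.#...
......
...#..
...##.
t=7: #....#
....##
#.##..
.#....
......
...##.
.....#
t=8: #.....
.#.##.
######
.##...
......
....#.
#....#
t=9: ##..#.
......
.....#
....##
......
.....#
#....#
t=10: ##....
#....#
....##
....##
....##
#....#
.#..#.
t=11: .#....
.#..#.
......
#..#..
......
#.....
.#....
t=12: ###...
......
......
......
......
......
##....
t=13: #.#...
.#....
......
......
......
......
#.#...
t=14: #.#...
.#....
......
......
......
......
......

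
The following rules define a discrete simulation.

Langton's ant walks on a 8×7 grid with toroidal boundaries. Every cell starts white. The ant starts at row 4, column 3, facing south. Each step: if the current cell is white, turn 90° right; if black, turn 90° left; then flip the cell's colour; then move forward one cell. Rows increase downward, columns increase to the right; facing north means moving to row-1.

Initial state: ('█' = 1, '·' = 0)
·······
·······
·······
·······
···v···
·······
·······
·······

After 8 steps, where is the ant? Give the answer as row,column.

0) ·······
·······
·······
·······
···v···
·······
·······
·······
1) ·······
·······
·······
·······
··<█···
·······
·······
·······
2) ·······
·······
·······
··^····
··██···
·······
·······
·······
3) ·······
·······
·······
··█>···
··██···
·······
·······
·······
4) ·······
·······
·······
··██···
··█v···
·······
·······
·······
5) ·······
·······
·······
··██···
··█·>··
·······
·······
·······
6) ·······
·······
·······
··██···
··█·█··
····v··
·······
·······
7) ·······
·······
·······
··██···
··█·█··
···<█··
·······
·······
8) ·······
·······
·······
··██···
··█^█··
···██··
·······
·······

4,3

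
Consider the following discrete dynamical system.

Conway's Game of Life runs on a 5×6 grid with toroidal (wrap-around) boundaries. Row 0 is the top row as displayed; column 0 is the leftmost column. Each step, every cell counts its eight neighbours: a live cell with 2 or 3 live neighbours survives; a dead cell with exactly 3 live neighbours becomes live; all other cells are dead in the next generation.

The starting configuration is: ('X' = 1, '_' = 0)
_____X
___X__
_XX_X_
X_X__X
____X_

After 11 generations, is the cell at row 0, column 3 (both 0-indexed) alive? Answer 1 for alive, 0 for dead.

1

0) _____X
___X__
_XX_X_
X_X__X
____X_
1) ____X_
__XXX_
XXX_XX
X_X_XX
X___X_
2) ____X_
X_X___
______
__X___
XX__X_
3) X__X__
______
_X____
_X____
_X_X_X
4) X_X_X_
______
______
_X____
_X__X_
5) _X_X_X
______
______
______
XXXX_X
6) _X_X_X
______
______
XXX___
_X_X_X
7) ______
______
_X____
XXX___
___X_X
8) ______
______
XXX___
XXX___
XXX___
9) _X____
_X____
X_X___
___X_X
X_X___
10) XXX___
XXX___
XXX___
X_XX_X
XXX___
11) ___X_X
___X_X
______
___X_X
______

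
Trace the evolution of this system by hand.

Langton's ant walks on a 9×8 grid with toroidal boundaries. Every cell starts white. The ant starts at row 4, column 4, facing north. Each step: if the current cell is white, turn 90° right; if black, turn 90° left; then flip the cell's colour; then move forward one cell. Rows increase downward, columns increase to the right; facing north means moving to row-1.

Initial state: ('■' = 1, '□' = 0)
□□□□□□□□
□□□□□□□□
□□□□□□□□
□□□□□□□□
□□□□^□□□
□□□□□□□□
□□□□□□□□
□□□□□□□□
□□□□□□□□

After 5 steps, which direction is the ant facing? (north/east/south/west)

west

step 0: □□□□□□□□
□□□□□□□□
□□□□□□□□
□□□□□□□□
□□□□^□□□
□□□□□□□□
□□□□□□□□
□□□□□□□□
□□□□□□□□
step 1: □□□□□□□□
□□□□□□□□
□□□□□□□□
□□□□□□□□
□□□□■>□□
□□□□□□□□
□□□□□□□□
□□□□□□□□
□□□□□□□□
step 2: □□□□□□□□
□□□□□□□□
□□□□□□□□
□□□□□□□□
□□□□■■□□
□□□□□v□□
□□□□□□□□
□□□□□□□□
□□□□□□□□
step 3: □□□□□□□□
□□□□□□□□
□□□□□□□□
□□□□□□□□
□□□□■■□□
□□□□<■□□
□□□□□□□□
□□□□□□□□
□□□□□□□□
step 4: □□□□□□□□
□□□□□□□□
□□□□□□□□
□□□□□□□□
□□□□^■□□
□□□□■■□□
□□□□□□□□
□□□□□□□□
□□□□□□□□
step 5: □□□□□□□□
□□□□□□□□
□□□□□□□□
□□□□□□□□
□□□<□■□□
□□□□■■□□
□□□□□□□□
□□□□□□□□
□□□□□□□□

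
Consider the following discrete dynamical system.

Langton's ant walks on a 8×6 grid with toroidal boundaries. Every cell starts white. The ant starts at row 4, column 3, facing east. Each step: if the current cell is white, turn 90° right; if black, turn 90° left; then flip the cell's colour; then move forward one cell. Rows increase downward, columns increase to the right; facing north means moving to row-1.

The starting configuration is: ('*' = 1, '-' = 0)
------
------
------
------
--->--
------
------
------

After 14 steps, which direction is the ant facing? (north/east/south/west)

west

0) ------
------
------
------
--->--
------
------
------
1) ------
------
------
------
---*--
---v--
------
------
2) ------
------
------
------
---*--
--<*--
------
------
3) ------
------
------
------
--^*--
--**--
------
------
4) ------
------
------
------
--*>--
--**--
------
------
5) ------
------
------
---^--
--*---
--**--
------
------
6) ------
------
------
---*>-
--*---
--**--
------
------
7) ------
------
------
---**-
--*-v-
--**--
------
------
8) ------
------
------
---**-
--*<*-
--**--
------
------
9) ------
------
------
---^*-
--***-
--**--
------
------
10) ------
------
------
--<-*-
--***-
--**--
------
------
11) ------
------
--^---
--*-*-
--***-
--**--
------
------
12) ------
------
--*>--
--*-*-
--***-
--**--
------
------
13) ------
------
--**--
--*v*-
--***-
--**--
------
------
14) ------
------
--**--
--<**-
--***-
--**--
------
------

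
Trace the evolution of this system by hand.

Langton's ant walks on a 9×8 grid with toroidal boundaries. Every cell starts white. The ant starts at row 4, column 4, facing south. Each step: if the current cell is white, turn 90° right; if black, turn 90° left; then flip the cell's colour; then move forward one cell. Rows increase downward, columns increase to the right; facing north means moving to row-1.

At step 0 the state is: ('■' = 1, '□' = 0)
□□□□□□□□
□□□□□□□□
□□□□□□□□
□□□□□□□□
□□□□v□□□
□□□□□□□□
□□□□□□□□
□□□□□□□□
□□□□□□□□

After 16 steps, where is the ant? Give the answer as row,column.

4,4

t=0: □□□□□□□□
□□□□□□□□
□□□□□□□□
□□□□□□□□
□□□□v□□□
□□□□□□□□
□□□□□□□□
□□□□□□□□
□□□□□□□□
t=1: □□□□□□□□
□□□□□□□□
□□□□□□□□
□□□□□□□□
□□□<■□□□
□□□□□□□□
□□□□□□□□
□□□□□□□□
□□□□□□□□
t=2: □□□□□□□□
□□□□□□□□
□□□□□□□□
□□□^□□□□
□□□■■□□□
□□□□□□□□
□□□□□□□□
□□□□□□□□
□□□□□□□□
t=3: □□□□□□□□
□□□□□□□□
□□□□□□□□
□□□■>□□□
□□□■■□□□
□□□□□□□□
□□□□□□□□
□□□□□□□□
□□□□□□□□
t=4: □□□□□□□□
□□□□□□□□
□□□□□□□□
□□□■■□□□
□□□■v□□□
□□□□□□□□
□□□□□□□□
□□□□□□□□
□□□□□□□□
t=5: □□□□□□□□
□□□□□□□□
□□□□□□□□
□□□■■□□□
□□□■□>□□
□□□□□□□□
□□□□□□□□
□□□□□□□□
□□□□□□□□
t=6: □□□□□□□□
□□□□□□□□
□□□□□□□□
□□□■■□□□
□□□■□■□□
□□□□□v□□
□□□□□□□□
□□□□□□□□
□□□□□□□□
t=7: □□□□□□□□
□□□□□□□□
□□□□□□□□
□□□■■□□□
□□□■□■□□
□□□□<■□□
□□□□□□□□
□□□□□□□□
□□□□□□□□
t=8: □□□□□□□□
□□□□□□□□
□□□□□□□□
□□□■■□□□
□□□■^■□□
□□□□■■□□
□□□□□□□□
□□□□□□□□
□□□□□□□□
t=9: □□□□□□□□
□□□□□□□□
□□□□□□□□
□□□■■□□□
□□□■■>□□
□□□□■■□□
□□□□□□□□
□□□□□□□□
□□□□□□□□
t=10: □□□□□□□□
□□□□□□□□
□□□□□□□□
□□□■■^□□
□□□■■□□□
□□□□■■□□
□□□□□□□□
□□□□□□□□
□□□□□□□□
t=11: □□□□□□□□
□□□□□□□□
□□□□□□□□
□□□■■■>□
□□□■■□□□
□□□□■■□□
□□□□□□□□
□□□□□□□□
□□□□□□□□
t=12: □□□□□□□□
□□□□□□□□
□□□□□□□□
□□□■■■■□
□□□■■□v□
□□□□■■□□
□□□□□□□□
□□□□□□□□
□□□□□□□□
t=13: □□□□□□□□
□□□□□□□□
□□□□□□□□
□□□■■■■□
□□□■■<■□
□□□□■■□□
□□□□□□□□
□□□□□□□□
□□□□□□□□
t=14: □□□□□□□□
□□□□□□□□
□□□□□□□□
□□□■■^■□
□□□■■■■□
□□□□■■□□
□□□□□□□□
□□□□□□□□
□□□□□□□□
t=15: □□□□□□□□
□□□□□□□□
□□□□□□□□
□□□■<□■□
□□□■■■■□
□□□□■■□□
□□□□□□□□
□□□□□□□□
□□□□□□□□
t=16: □□□□□□□□
□□□□□□□□
□□□□□□□□
□□□■□□■□
□□□■v■■□
□□□□■■□□
□□□□□□□□
□□□□□□□□
□□□□□□□□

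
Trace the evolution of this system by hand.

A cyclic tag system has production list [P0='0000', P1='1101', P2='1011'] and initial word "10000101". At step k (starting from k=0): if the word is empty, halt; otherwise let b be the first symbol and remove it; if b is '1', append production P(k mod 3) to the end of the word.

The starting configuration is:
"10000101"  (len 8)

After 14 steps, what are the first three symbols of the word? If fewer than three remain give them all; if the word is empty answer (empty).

111

[0] "10000101"  (len 8)
[1] "00001010000"  (len 11)
[2] "0001010000"  (len 10)
[3] "001010000"  (len 9)
[4] "01010000"  (len 8)
[5] "1010000"  (len 7)
[6] "0100001011"  (len 10)
[7] "100001011"  (len 9)
[8] "000010111101"  (len 12)
[9] "00010111101"  (len 11)
[10] "0010111101"  (len 10)
[11] "010111101"  (len 9)
[12] "10111101"  (len 8)
[13] "01111010000"  (len 11)
[14] "1111010000"  (len 10)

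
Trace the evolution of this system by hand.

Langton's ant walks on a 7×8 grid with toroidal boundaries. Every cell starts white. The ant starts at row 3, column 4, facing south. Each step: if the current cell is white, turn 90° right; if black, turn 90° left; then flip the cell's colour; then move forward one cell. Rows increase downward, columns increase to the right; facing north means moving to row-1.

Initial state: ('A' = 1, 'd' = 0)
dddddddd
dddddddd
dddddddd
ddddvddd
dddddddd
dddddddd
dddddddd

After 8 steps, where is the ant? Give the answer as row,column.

3,4

step 0: dddddddd
dddddddd
dddddddd
ddddvddd
dddddddd
dddddddd
dddddddd
step 1: dddddddd
dddddddd
dddddddd
ddd<Addd
dddddddd
dddddddd
dddddddd
step 2: dddddddd
dddddddd
ddd^dddd
dddAAddd
dddddddd
dddddddd
dddddddd
step 3: dddddddd
dddddddd
dddA>ddd
dddAAddd
dddddddd
dddddddd
dddddddd
step 4: dddddddd
dddddddd
dddAAddd
dddAvddd
dddddddd
dddddddd
dddddddd
step 5: dddddddd
dddddddd
dddAAddd
dddAd>dd
dddddddd
dddddddd
dddddddd
step 6: dddddddd
dddddddd
dddAAddd
dddAdAdd
dddddvdd
dddddddd
dddddddd
step 7: dddddddd
dddddddd
dddAAddd
dddAdAdd
dddd<Add
dddddddd
dddddddd
step 8: dddddddd
dddddddd
dddAAddd
dddA^Add
ddddAAdd
dddddddd
dddddddd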